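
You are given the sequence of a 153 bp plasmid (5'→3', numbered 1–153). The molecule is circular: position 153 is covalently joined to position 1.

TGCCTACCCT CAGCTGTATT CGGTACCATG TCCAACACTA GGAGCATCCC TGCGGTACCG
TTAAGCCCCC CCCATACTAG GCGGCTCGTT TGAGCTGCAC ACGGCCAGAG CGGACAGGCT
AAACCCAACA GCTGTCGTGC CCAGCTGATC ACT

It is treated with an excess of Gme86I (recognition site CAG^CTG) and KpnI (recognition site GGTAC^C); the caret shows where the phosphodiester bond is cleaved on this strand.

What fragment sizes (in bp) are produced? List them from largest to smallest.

Gme86I sites (CAGCTG) start at positions 11, 129, 142.
Gme86I cuts after base 3 of each site, so after positions 13, 131, 144.
KpnI sites (GGTACC) start at positions 22, 54.
KpnI cuts after base 5 of each site (before the last base), so after positions 26, 58.
Combined cut positions: 13, 26, 58, 131, 144.
Circular molecule, 5 cuts → 5 fragments:
  14–26 → 13 bp
  27–58 → 32 bp
  59–131 → 73 bp
  132–144 → 13 bp
  145–153 then 1–13 → 9 + 13 = 22 bp
Sorted largest to smallest: 73, 32, 22, 13, 13 bp.

73, 32, 22, 13, 13 bp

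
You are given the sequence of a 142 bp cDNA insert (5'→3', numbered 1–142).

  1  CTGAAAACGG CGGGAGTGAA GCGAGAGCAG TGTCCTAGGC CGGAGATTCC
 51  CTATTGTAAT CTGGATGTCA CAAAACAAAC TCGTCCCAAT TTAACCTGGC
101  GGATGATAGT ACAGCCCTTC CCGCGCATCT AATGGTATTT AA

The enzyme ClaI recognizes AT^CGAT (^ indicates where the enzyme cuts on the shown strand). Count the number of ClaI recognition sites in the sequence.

No occurrence of ATCGAT is present in the sequence.
ClaI does not cut: 0 sites.

0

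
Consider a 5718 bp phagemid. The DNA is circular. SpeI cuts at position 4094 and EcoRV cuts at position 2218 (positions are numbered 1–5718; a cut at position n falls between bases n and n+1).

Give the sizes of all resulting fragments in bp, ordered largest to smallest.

3842, 1876 bp

Combined cut positions (sorted): 2218, 4094.
Circular molecule, 2 cuts → 2 fragments:
  4094 − 2218 = 1876 bp
  wrap: 5718 − 4094 + 2218 = 3842 bp
Sorted largest to smallest: 3842, 1876 bp.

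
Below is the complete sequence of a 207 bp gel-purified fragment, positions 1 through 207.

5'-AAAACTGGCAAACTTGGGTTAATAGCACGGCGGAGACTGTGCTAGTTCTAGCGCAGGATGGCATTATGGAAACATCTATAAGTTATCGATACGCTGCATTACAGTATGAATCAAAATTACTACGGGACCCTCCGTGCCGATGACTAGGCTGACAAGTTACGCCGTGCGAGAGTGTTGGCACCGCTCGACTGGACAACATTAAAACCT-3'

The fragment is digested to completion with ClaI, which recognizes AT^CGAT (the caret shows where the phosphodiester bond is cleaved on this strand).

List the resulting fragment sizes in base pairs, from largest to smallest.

The ClaI site (ATCGAT) starts at position 85.
ClaI cuts after base 2 of each site, so after position 86.
Linear molecule, 1 cut → 2 fragments:
  1–86 → 86 bp
  87–207 → 121 bp
Sorted largest to smallest: 121, 86 bp.

121, 86 bp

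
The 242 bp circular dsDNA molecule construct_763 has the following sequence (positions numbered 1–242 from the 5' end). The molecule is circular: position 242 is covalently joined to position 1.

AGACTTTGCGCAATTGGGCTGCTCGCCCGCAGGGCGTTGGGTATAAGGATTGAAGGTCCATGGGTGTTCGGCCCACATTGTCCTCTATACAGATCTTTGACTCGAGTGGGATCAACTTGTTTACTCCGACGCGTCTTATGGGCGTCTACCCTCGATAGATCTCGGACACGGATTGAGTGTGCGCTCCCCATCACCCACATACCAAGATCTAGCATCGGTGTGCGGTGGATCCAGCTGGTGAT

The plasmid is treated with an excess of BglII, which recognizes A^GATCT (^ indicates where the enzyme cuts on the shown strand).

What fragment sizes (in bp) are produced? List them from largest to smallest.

BglII sites (AGATCT) start at positions 91, 157, 205.
BglII cuts after the first base of each site, so after positions 91, 157, 205.
Circular molecule, 3 cuts → 3 fragments:
  92–157 → 66 bp
  158–205 → 48 bp
  206–242 then 1–91 → 37 + 91 = 128 bp
Sorted largest to smallest: 128, 66, 48 bp.

128, 66, 48 bp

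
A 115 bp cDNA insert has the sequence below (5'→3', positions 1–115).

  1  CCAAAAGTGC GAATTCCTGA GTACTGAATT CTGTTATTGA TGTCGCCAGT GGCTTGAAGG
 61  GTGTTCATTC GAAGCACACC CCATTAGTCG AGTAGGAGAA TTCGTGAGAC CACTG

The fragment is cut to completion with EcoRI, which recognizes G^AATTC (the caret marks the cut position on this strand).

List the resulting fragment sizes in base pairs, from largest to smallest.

EcoRI sites (GAATTC) start at positions 11, 26, 98.
EcoRI cuts after the first base of each site, so after positions 11, 26, 98.
Linear molecule, 3 cuts → 4 fragments:
  1–11 → 11 bp
  12–26 → 15 bp
  27–98 → 72 bp
  99–115 → 17 bp
Sorted largest to smallest: 72, 17, 15, 11 bp.

72, 17, 15, 11 bp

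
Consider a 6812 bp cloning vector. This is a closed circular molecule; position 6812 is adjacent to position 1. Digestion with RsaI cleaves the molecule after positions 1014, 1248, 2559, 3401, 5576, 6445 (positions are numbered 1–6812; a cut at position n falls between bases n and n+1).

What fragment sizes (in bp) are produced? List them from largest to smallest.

2175, 1381, 1311, 869, 842, 234 bp

Circular molecule, 6 cuts → 6 fragments:
  1248 − 1014 = 234 bp
  2559 − 1248 = 1311 bp
  3401 − 2559 = 842 bp
  5576 − 3401 = 2175 bp
  6445 − 5576 = 869 bp
  wrap: 6812 − 6445 + 1014 = 1381 bp
Sorted largest to smallest: 2175, 1381, 1311, 869, 842, 234 bp.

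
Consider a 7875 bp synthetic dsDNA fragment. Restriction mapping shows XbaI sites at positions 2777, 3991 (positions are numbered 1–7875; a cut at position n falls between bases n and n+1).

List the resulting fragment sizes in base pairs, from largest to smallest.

Linear molecule, 2 cuts → 3 fragments:
  2777 − 0 = 2777 bp
  3991 − 2777 = 1214 bp
  7875 − 3991 = 3884 bp
Sorted largest to smallest: 3884, 2777, 1214 bp.

3884, 2777, 1214 bp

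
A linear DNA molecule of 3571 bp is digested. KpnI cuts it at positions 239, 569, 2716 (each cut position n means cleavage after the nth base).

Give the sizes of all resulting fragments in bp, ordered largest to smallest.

2147, 855, 330, 239 bp

Linear molecule, 3 cuts → 4 fragments:
  239 − 0 = 239 bp
  569 − 239 = 330 bp
  2716 − 569 = 2147 bp
  3571 − 2716 = 855 bp
Sorted largest to smallest: 2147, 855, 330, 239 bp.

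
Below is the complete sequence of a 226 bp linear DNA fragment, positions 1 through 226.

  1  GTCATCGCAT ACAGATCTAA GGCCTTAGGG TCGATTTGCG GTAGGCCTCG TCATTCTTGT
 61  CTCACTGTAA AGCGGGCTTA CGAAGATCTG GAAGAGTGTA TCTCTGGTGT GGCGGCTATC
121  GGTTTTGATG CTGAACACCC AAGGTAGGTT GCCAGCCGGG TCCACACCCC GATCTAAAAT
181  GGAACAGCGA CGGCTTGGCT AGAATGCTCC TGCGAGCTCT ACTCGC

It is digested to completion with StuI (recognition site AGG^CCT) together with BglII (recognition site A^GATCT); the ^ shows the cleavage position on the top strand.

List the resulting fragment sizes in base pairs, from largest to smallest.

142, 39, 23, 13, 9 bp

StuI sites (AGGCCT) start at positions 20, 43.
StuI cuts after base 3 of each site, so after positions 22, 45.
BglII sites (AGATCT) start at positions 13, 84.
BglII cuts after the first base of each site, so after positions 13, 84.
Combined cut positions: 13, 22, 45, 84.
Linear molecule, 4 cuts → 5 fragments:
  1–13 → 13 bp
  14–22 → 9 bp
  23–45 → 23 bp
  46–84 → 39 bp
  85–226 → 142 bp
Sorted largest to smallest: 142, 39, 23, 13, 9 bp.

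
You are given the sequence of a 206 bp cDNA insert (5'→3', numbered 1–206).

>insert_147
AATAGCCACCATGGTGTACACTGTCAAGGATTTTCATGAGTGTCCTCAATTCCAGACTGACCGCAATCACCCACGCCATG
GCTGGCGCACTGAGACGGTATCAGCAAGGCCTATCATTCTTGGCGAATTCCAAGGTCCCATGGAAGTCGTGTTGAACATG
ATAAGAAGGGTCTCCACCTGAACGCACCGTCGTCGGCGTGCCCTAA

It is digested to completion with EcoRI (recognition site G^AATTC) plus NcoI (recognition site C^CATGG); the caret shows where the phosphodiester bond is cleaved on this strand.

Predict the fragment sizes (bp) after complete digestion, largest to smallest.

The EcoRI site (GAATTC) starts at position 125.
EcoRI cuts after the first base of each site, so after position 125.
NcoI sites (CCATGG) start at positions 9, 76, 138.
NcoI cuts after the first base of each site, so after positions 9, 76, 138.
Combined cut positions: 9, 76, 125, 138.
Linear molecule, 4 cuts → 5 fragments:
  1–9 → 9 bp
  10–76 → 67 bp
  77–125 → 49 bp
  126–138 → 13 bp
  139–206 → 68 bp
Sorted largest to smallest: 68, 67, 49, 13, 9 bp.

68, 67, 49, 13, 9 bp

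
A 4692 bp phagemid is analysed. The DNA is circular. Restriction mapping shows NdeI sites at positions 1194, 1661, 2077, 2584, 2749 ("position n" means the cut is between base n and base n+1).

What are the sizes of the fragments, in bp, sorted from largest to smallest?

Circular molecule, 5 cuts → 5 fragments:
  1661 − 1194 = 467 bp
  2077 − 1661 = 416 bp
  2584 − 2077 = 507 bp
  2749 − 2584 = 165 bp
  wrap: 4692 − 2749 + 1194 = 3137 bp
Sorted largest to smallest: 3137, 507, 467, 416, 165 bp.

3137, 507, 467, 416, 165 bp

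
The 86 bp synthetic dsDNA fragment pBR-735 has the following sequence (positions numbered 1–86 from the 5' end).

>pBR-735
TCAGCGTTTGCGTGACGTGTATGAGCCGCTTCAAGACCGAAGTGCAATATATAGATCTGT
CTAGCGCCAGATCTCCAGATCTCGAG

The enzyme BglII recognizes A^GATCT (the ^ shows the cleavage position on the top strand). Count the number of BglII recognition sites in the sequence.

3

AGATCT occurs starting at positions 53, 69, 77.
BglII cuts at 3 sites.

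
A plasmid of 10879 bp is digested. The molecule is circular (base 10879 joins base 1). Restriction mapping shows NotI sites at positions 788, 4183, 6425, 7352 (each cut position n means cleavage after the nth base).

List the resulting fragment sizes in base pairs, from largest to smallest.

Circular molecule, 4 cuts → 4 fragments:
  4183 − 788 = 3395 bp
  6425 − 4183 = 2242 bp
  7352 − 6425 = 927 bp
  wrap: 10879 − 7352 + 788 = 4315 bp
Sorted largest to smallest: 4315, 3395, 2242, 927 bp.

4315, 3395, 2242, 927 bp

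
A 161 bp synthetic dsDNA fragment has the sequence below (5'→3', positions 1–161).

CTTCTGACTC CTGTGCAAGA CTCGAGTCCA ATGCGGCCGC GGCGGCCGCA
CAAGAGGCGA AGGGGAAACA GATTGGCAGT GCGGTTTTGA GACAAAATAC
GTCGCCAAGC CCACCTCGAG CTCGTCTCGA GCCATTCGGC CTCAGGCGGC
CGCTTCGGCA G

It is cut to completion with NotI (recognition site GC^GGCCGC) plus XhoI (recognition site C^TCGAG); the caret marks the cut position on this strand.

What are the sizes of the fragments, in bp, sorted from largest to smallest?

NotI sites (GCGGCCGC) start at positions 33, 42, 146.
NotI cuts after base 2 of each site, so after positions 34, 43, 147.
XhoI sites (CTCGAG) start at positions 21, 115, 126.
XhoI cuts after the first base of each site, so after positions 21, 115, 126.
Combined cut positions: 21, 34, 43, 115, 126, 147.
Linear molecule, 6 cuts → 7 fragments:
  1–21 → 21 bp
  22–34 → 13 bp
  35–43 → 9 bp
  44–115 → 72 bp
  116–126 → 11 bp
  127–147 → 21 bp
  148–161 → 14 bp
Sorted largest to smallest: 72, 21, 21, 14, 13, 11, 9 bp.

72, 21, 21, 14, 13, 11, 9 bp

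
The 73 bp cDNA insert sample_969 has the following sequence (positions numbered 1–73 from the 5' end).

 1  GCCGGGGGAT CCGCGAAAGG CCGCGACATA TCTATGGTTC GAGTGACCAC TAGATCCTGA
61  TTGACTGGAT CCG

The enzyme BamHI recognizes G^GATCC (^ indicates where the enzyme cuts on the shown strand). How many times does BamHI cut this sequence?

2

GGATCC occurs starting at positions 7, 67.
BamHI cuts at 2 sites.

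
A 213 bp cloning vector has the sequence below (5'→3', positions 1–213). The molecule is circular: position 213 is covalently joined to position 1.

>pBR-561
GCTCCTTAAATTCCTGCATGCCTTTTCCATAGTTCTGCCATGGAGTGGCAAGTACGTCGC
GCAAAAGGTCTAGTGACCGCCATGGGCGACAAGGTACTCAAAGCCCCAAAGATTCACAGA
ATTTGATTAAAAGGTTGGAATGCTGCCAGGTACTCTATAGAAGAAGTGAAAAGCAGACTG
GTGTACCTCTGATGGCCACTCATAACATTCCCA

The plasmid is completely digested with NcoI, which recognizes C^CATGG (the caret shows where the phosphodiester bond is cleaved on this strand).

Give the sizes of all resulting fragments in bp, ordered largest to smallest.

171, 42 bp

NcoI sites (CCATGG) start at positions 38, 80.
NcoI cuts after the first base of each site, so after positions 38, 80.
Circular molecule, 2 cuts → 2 fragments:
  39–80 → 42 bp
  81–213 then 1–38 → 133 + 38 = 171 bp
Sorted largest to smallest: 171, 42 bp.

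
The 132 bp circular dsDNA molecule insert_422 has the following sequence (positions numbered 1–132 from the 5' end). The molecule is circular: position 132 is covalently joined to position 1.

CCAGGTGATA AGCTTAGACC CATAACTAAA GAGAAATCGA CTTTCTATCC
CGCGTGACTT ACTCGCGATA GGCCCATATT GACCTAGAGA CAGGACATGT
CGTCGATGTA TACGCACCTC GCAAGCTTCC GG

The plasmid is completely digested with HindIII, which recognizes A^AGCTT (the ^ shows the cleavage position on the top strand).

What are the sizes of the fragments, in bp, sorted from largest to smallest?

113, 19 bp

HindIII sites (AAGCTT) start at positions 10, 123.
HindIII cuts after the first base of each site, so after positions 10, 123.
Circular molecule, 2 cuts → 2 fragments:
  11–123 → 113 bp
  124–132 then 1–10 → 9 + 10 = 19 bp
Sorted largest to smallest: 113, 19 bp.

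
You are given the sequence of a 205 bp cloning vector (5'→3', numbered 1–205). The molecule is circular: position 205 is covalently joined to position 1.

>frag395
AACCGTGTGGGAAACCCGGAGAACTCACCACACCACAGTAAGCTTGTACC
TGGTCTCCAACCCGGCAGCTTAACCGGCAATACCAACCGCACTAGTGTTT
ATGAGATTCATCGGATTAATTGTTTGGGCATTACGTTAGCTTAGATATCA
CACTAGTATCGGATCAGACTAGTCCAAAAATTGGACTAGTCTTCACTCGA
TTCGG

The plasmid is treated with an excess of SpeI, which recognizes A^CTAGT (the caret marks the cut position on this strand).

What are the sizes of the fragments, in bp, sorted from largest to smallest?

111, 61, 17, 16 bp

SpeI sites (ACTAGT) start at positions 91, 152, 168, 185.
SpeI cuts after the first base of each site, so after positions 91, 152, 168, 185.
Circular molecule, 4 cuts → 4 fragments:
  92–152 → 61 bp
  153–168 → 16 bp
  169–185 → 17 bp
  186–205 then 1–91 → 20 + 91 = 111 bp
Sorted largest to smallest: 111, 61, 17, 16 bp.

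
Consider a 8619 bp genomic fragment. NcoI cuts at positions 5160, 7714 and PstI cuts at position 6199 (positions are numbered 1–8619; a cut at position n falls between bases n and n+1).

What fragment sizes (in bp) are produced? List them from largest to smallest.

5160, 1515, 1039, 905 bp

Combined cut positions (sorted): 5160, 6199, 7714.
Linear molecule, 3 cuts → 4 fragments:
  5160 − 0 = 5160 bp
  6199 − 5160 = 1039 bp
  7714 − 6199 = 1515 bp
  8619 − 7714 = 905 bp
Sorted largest to smallest: 5160, 1515, 1039, 905 bp.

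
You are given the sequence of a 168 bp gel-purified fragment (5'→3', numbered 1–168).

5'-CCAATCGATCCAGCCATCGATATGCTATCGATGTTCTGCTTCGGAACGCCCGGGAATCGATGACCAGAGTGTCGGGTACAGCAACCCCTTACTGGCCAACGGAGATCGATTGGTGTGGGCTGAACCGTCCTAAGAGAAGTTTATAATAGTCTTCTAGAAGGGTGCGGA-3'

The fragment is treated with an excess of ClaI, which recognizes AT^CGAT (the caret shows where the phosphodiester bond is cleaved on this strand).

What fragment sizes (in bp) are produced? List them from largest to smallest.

62, 49, 29, 12, 11, 5 bp

ClaI sites (ATCGAT) start at positions 4, 16, 27, 56, 105.
ClaI cuts after base 2 of each site, so after positions 5, 17, 28, 57, 106.
Linear molecule, 5 cuts → 6 fragments:
  1–5 → 5 bp
  6–17 → 12 bp
  18–28 → 11 bp
  29–57 → 29 bp
  58–106 → 49 bp
  107–168 → 62 bp
Sorted largest to smallest: 62, 49, 29, 12, 11, 5 bp.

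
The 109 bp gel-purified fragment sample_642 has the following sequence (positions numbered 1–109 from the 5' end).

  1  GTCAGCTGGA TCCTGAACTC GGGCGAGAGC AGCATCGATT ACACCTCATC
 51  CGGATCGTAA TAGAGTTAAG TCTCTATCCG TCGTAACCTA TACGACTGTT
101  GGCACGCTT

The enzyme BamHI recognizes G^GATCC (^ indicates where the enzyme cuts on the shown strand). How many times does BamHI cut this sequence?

GGATCC occurs starting at position 8.
BamHI cuts at 1 site.

1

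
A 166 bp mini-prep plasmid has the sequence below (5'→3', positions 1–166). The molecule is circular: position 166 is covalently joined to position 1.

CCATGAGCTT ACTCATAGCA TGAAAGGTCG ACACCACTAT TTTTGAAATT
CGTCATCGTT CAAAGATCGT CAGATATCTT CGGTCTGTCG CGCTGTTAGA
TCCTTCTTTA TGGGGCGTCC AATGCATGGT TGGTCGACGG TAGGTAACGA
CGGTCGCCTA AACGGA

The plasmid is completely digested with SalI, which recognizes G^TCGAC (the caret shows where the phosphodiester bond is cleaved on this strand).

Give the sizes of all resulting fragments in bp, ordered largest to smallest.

SalI sites (GTCGAC) start at positions 27, 133.
SalI cuts after the first base of each site, so after positions 27, 133.
Circular molecule, 2 cuts → 2 fragments:
  28–133 → 106 bp
  134–166 then 1–27 → 33 + 27 = 60 bp
Sorted largest to smallest: 106, 60 bp.

106, 60 bp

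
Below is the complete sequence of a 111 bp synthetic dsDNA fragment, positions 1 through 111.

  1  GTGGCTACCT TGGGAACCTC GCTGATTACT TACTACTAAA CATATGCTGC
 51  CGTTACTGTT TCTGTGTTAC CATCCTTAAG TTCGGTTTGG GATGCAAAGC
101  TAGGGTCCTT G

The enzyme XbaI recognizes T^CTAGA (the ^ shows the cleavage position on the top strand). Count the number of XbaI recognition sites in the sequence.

0

No occurrence of TCTAGA is present in the sequence.
XbaI does not cut: 0 sites.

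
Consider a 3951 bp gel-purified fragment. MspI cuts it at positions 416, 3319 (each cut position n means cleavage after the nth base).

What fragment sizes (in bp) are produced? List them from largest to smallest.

Linear molecule, 2 cuts → 3 fragments:
  416 − 0 = 416 bp
  3319 − 416 = 2903 bp
  3951 − 3319 = 632 bp
Sorted largest to smallest: 2903, 632, 416 bp.

2903, 632, 416 bp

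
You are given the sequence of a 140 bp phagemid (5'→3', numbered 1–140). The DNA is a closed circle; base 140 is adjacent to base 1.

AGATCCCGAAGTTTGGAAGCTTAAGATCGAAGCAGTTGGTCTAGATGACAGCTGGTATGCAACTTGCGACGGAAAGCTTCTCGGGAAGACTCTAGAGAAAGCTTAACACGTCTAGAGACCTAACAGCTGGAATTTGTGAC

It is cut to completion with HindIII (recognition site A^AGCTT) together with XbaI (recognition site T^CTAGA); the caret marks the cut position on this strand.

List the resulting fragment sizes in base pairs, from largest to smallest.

46, 34, 23, 17, 12, 8 bp

HindIII sites (AAGCTT) start at positions 17, 74, 99.
HindIII cuts after the first base of each site, so after positions 17, 74, 99.
XbaI sites (TCTAGA) start at positions 40, 91, 111.
XbaI cuts after the first base of each site, so after positions 40, 91, 111.
Combined cut positions: 17, 40, 74, 91, 99, 111.
Circular molecule, 6 cuts → 6 fragments:
  18–40 → 23 bp
  41–74 → 34 bp
  75–91 → 17 bp
  92–99 → 8 bp
  100–111 → 12 bp
  112–140 then 1–17 → 29 + 17 = 46 bp
Sorted largest to smallest: 46, 34, 23, 17, 12, 8 bp.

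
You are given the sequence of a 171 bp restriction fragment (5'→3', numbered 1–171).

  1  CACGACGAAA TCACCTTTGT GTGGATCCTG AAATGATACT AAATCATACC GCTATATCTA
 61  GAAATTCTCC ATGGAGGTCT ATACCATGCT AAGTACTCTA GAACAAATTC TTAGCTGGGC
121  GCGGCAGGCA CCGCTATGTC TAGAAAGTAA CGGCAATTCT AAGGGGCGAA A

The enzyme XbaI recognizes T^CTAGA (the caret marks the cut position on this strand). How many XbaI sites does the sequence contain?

3

TCTAGA occurs starting at positions 57, 97, 139.
XbaI cuts at 3 sites.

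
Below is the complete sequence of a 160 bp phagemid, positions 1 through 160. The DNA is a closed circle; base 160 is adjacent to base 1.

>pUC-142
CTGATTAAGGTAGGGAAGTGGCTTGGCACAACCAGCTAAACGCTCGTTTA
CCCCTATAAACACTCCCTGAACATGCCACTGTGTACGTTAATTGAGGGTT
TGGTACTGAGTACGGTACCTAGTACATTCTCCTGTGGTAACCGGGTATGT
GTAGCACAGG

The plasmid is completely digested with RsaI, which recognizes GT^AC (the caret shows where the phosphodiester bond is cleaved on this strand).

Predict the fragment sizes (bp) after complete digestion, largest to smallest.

RsaI sites (GTAC) start at positions 83, 103, 110, 115, 122.
RsaI cuts after base 2 of each site, so after positions 84, 104, 111, 116, 123.
Circular molecule, 5 cuts → 5 fragments:
  85–104 → 20 bp
  105–111 → 7 bp
  112–116 → 5 bp
  117–123 → 7 bp
  124–160 then 1–84 → 37 + 84 = 121 bp
Sorted largest to smallest: 121, 20, 7, 7, 5 bp.

121, 20, 7, 7, 5 bp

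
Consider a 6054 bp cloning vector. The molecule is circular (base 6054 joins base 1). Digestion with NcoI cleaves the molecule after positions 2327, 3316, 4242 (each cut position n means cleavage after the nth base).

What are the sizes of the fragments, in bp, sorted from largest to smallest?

4139, 989, 926 bp

Circular molecule, 3 cuts → 3 fragments:
  3316 − 2327 = 989 bp
  4242 − 3316 = 926 bp
  wrap: 6054 − 4242 + 2327 = 4139 bp
Sorted largest to smallest: 4139, 989, 926 bp.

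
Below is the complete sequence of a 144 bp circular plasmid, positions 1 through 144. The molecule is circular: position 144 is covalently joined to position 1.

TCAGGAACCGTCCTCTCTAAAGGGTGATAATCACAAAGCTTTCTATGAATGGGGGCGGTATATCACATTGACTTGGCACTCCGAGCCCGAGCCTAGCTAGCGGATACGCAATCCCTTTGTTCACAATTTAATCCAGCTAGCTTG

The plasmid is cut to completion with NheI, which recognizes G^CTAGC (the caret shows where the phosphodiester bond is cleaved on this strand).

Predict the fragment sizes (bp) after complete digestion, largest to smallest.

104, 40 bp

NheI sites (GCTAGC) start at positions 96, 136.
NheI cuts after the first base of each site, so after positions 96, 136.
Circular molecule, 2 cuts → 2 fragments:
  97–136 → 40 bp
  137–144 then 1–96 → 8 + 96 = 104 bp
Sorted largest to smallest: 104, 40 bp.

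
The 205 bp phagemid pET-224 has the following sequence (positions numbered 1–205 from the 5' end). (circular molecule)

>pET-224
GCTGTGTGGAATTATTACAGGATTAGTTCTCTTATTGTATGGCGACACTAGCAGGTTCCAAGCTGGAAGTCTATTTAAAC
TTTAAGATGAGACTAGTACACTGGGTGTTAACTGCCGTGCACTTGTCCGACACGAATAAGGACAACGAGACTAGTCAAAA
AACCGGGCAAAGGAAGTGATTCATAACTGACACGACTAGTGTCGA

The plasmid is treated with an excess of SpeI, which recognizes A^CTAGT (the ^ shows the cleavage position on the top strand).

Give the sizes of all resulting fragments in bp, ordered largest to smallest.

SpeI sites (ACTAGT) start at positions 92, 150, 195.
SpeI cuts after the first base of each site, so after positions 92, 150, 195.
Circular molecule, 3 cuts → 3 fragments:
  93–150 → 58 bp
  151–195 → 45 bp
  196–205 then 1–92 → 10 + 92 = 102 bp
Sorted largest to smallest: 102, 58, 45 bp.

102, 58, 45 bp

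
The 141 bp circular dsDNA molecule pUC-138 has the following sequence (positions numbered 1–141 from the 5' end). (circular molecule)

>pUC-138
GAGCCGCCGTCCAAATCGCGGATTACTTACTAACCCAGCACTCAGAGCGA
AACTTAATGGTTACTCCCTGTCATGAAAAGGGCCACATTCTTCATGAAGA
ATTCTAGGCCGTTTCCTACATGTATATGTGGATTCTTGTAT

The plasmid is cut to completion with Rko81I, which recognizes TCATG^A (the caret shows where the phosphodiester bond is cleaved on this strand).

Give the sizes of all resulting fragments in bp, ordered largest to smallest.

Rko81I sites (TCATGA) start at positions 71, 92.
Rko81I cuts after base 5 of each site (before the last base), so after positions 75, 96.
Circular molecule, 2 cuts → 2 fragments:
  76–96 → 21 bp
  97–141 then 1–75 → 45 + 75 = 120 bp
Sorted largest to smallest: 120, 21 bp.

120, 21 bp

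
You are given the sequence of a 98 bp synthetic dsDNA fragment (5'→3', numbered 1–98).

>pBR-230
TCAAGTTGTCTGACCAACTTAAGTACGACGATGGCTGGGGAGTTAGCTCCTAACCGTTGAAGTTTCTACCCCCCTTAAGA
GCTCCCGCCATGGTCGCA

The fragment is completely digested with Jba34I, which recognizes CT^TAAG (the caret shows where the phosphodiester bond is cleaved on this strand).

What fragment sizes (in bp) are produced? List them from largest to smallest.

56, 23, 19 bp

Jba34I sites (CTTAAG) start at positions 18, 74.
Jba34I cuts after base 2 of each site, so after positions 19, 75.
Linear molecule, 2 cuts → 3 fragments:
  1–19 → 19 bp
  20–75 → 56 bp
  76–98 → 23 bp
Sorted largest to smallest: 56, 23, 19 bp.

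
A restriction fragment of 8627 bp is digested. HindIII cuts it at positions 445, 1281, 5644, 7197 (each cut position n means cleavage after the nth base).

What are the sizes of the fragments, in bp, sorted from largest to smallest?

4363, 1553, 1430, 836, 445 bp

Linear molecule, 4 cuts → 5 fragments:
  445 − 0 = 445 bp
  1281 − 445 = 836 bp
  5644 − 1281 = 4363 bp
  7197 − 5644 = 1553 bp
  8627 − 7197 = 1430 bp
Sorted largest to smallest: 4363, 1553, 1430, 836, 445 bp.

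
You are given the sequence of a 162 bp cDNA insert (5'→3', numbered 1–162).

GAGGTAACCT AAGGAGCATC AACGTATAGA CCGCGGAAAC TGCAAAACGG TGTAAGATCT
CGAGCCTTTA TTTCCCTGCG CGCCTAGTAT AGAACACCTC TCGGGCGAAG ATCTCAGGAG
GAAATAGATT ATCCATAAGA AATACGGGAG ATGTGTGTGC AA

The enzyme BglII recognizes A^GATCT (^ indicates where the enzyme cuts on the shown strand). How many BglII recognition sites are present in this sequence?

AGATCT occurs starting at positions 55, 109.
BglII cuts at 2 sites.

2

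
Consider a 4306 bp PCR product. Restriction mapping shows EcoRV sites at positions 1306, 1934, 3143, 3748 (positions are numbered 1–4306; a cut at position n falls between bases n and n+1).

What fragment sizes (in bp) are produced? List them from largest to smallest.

Linear molecule, 4 cuts → 5 fragments:
  1306 − 0 = 1306 bp
  1934 − 1306 = 628 bp
  3143 − 1934 = 1209 bp
  3748 − 3143 = 605 bp
  4306 − 3748 = 558 bp
Sorted largest to smallest: 1306, 1209, 628, 605, 558 bp.

1306, 1209, 628, 605, 558 bp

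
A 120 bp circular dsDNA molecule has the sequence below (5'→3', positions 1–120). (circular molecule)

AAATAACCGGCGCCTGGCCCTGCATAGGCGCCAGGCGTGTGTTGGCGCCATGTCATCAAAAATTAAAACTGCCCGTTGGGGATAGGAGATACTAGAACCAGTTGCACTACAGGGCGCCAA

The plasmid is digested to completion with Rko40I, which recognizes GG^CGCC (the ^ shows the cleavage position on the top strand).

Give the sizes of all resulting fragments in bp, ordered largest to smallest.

Rko40I sites (GGCGCC) start at positions 9, 27, 44, 113.
Rko40I cuts after base 2 of each site, so after positions 10, 28, 45, 114.
Circular molecule, 4 cuts → 4 fragments:
  11–28 → 18 bp
  29–45 → 17 bp
  46–114 → 69 bp
  115–120 then 1–10 → 6 + 10 = 16 bp
Sorted largest to smallest: 69, 18, 17, 16 bp.

69, 18, 17, 16 bp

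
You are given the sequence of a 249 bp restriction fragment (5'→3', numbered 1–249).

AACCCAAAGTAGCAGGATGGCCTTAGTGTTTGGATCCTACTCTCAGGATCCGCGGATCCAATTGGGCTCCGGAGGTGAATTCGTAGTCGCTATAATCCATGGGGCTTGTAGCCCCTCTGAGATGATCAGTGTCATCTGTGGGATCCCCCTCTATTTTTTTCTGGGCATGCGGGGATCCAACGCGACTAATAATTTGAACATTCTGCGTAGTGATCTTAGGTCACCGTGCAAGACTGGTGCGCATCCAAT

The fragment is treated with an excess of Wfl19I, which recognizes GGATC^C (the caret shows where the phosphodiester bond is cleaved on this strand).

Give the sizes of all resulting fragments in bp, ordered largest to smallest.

87, 72, 36, 32, 14, 8 bp

Wfl19I sites (GGATCC) start at positions 32, 46, 54, 141, 173.
Wfl19I cuts after base 5 of each site (before the last base), so after positions 36, 50, 58, 145, 177.
Linear molecule, 5 cuts → 6 fragments:
  1–36 → 36 bp
  37–50 → 14 bp
  51–58 → 8 bp
  59–145 → 87 bp
  146–177 → 32 bp
  178–249 → 72 bp
Sorted largest to smallest: 87, 72, 36, 32, 14, 8 bp.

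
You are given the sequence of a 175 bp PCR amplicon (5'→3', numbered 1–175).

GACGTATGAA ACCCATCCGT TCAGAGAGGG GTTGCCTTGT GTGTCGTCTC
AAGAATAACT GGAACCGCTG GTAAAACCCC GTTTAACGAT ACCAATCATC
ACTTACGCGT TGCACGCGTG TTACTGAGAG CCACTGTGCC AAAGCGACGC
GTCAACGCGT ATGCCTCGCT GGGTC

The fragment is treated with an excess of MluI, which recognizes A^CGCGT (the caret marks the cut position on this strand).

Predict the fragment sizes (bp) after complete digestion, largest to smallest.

105, 33, 20, 9, 8 bp

MluI sites (ACGCGT) start at positions 105, 114, 147, 155.
MluI cuts after the first base of each site, so after positions 105, 114, 147, 155.
Linear molecule, 4 cuts → 5 fragments:
  1–105 → 105 bp
  106–114 → 9 bp
  115–147 → 33 bp
  148–155 → 8 bp
  156–175 → 20 bp
Sorted largest to smallest: 105, 33, 20, 9, 8 bp.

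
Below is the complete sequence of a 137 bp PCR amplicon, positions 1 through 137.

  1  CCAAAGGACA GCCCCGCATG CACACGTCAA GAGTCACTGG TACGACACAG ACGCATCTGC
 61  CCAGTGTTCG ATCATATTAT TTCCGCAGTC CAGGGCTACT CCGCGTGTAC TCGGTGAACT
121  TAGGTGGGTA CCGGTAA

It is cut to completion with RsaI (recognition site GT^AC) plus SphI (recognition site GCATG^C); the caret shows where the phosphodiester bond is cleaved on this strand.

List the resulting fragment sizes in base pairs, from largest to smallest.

67, 21, 21, 20, 8 bp

RsaI sites (GTAC) start at positions 40, 107, 128.
RsaI cuts after base 2 of each site, so after positions 41, 108, 129.
The SphI site (GCATGC) starts at position 16.
SphI cuts after base 5 of each site (before the last base), so after position 20.
Combined cut positions: 20, 41, 108, 129.
Linear molecule, 4 cuts → 5 fragments:
  1–20 → 20 bp
  21–41 → 21 bp
  42–108 → 67 bp
  109–129 → 21 bp
  130–137 → 8 bp
Sorted largest to smallest: 67, 21, 21, 20, 8 bp.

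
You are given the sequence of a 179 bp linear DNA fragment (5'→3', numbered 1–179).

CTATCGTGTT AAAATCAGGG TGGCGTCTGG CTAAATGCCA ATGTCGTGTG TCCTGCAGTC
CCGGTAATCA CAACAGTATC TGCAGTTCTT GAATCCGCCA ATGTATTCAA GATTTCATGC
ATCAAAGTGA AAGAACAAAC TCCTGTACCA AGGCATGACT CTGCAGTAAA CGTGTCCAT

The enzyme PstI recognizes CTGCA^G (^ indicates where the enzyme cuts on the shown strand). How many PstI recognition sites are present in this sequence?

CTGCAG occurs starting at positions 53, 80, 161.
PstI cuts at 3 sites.

3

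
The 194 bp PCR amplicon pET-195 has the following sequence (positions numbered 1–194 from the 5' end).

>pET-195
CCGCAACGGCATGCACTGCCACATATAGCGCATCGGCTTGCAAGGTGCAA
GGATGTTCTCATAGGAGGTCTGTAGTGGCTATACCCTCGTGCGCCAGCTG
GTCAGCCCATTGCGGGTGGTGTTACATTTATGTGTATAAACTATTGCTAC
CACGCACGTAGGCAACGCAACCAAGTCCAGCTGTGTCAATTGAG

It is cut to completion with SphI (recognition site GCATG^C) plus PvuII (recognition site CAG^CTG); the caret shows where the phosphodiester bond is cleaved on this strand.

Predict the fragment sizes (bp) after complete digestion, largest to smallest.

The SphI site (GCATGC) starts at position 9.
SphI cuts after base 5 of each site (before the last base), so after position 13.
PvuII sites (CAGCTG) start at positions 95, 178.
PvuII cuts after base 3 of each site, so after positions 97, 180.
Combined cut positions: 13, 97, 180.
Linear molecule, 3 cuts → 4 fragments:
  1–13 → 13 bp
  14–97 → 84 bp
  98–180 → 83 bp
  181–194 → 14 bp
Sorted largest to smallest: 84, 83, 14, 13 bp.

84, 83, 14, 13 bp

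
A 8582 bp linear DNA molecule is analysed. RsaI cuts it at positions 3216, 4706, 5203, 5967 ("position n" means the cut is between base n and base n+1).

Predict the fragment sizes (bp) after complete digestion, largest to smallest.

3216, 2615, 1490, 764, 497 bp

Linear molecule, 4 cuts → 5 fragments:
  3216 − 0 = 3216 bp
  4706 − 3216 = 1490 bp
  5203 − 4706 = 497 bp
  5967 − 5203 = 764 bp
  8582 − 5967 = 2615 bp
Sorted largest to smallest: 3216, 2615, 1490, 764, 497 bp.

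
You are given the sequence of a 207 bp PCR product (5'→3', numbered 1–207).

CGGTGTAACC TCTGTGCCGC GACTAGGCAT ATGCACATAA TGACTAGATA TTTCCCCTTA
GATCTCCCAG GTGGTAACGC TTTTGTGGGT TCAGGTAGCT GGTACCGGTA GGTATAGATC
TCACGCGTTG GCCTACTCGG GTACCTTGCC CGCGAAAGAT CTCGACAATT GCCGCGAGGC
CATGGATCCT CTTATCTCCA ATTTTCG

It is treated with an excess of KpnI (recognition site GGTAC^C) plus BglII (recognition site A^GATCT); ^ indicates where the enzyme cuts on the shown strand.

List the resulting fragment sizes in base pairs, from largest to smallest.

60, 50, 45, 28, 13, 11 bp

KpnI sites (GGTACC) start at positions 101, 140.
KpnI cuts after base 5 of each site (before the last base), so after positions 105, 144.
BglII sites (AGATCT) start at positions 60, 116, 157.
BglII cuts after the first base of each site, so after positions 60, 116, 157.
Combined cut positions: 60, 105, 116, 144, 157.
Linear molecule, 5 cuts → 6 fragments:
  1–60 → 60 bp
  61–105 → 45 bp
  106–116 → 11 bp
  117–144 → 28 bp
  145–157 → 13 bp
  158–207 → 50 bp
Sorted largest to smallest: 60, 50, 45, 28, 13, 11 bp.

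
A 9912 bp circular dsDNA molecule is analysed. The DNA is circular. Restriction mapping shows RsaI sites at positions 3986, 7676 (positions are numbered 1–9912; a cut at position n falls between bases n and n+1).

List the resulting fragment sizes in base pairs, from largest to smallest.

Circular molecule, 2 cuts → 2 fragments:
  7676 − 3986 = 3690 bp
  wrap: 9912 − 7676 + 3986 = 6222 bp
Sorted largest to smallest: 6222, 3690 bp.

6222, 3690 bp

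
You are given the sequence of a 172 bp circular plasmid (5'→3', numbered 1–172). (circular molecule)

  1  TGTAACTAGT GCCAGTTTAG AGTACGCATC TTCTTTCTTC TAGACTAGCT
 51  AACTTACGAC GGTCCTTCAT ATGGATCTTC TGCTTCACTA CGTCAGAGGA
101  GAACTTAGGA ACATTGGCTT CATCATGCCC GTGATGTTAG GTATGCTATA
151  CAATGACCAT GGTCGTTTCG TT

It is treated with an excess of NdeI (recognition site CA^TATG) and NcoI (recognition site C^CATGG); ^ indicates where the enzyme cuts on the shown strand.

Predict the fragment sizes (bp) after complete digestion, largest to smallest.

88, 84 bp

The NdeI site (CATATG) starts at position 68.
NdeI cuts after base 2 of each site, so after position 69.
The NcoI site (CCATGG) starts at position 157.
NcoI cuts after the first base of each site, so after position 157.
Combined cut positions: 69, 157.
Circular molecule, 2 cuts → 2 fragments:
  70–157 → 88 bp
  158–172 then 1–69 → 15 + 69 = 84 bp
Sorted largest to smallest: 88, 84 bp.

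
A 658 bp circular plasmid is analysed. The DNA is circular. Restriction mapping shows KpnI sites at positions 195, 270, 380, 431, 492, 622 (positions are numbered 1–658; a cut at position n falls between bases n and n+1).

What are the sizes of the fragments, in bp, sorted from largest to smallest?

Circular molecule, 6 cuts → 6 fragments:
  270 − 195 = 75 bp
  380 − 270 = 110 bp
  431 − 380 = 51 bp
  492 − 431 = 61 bp
  622 − 492 = 130 bp
  wrap: 658 − 622 + 195 = 231 bp
Sorted largest to smallest: 231, 130, 110, 75, 61, 51 bp.

231, 130, 110, 75, 61, 51 bp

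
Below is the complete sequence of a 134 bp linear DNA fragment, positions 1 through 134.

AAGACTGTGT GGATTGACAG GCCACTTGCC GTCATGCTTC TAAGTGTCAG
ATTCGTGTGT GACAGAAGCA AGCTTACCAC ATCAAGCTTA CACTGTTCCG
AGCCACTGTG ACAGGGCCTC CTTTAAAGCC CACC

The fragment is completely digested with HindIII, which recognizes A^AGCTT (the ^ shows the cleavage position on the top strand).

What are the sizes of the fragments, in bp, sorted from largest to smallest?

HindIII sites (AAGCTT) start at positions 70, 84.
HindIII cuts after the first base of each site, so after positions 70, 84.
Linear molecule, 2 cuts → 3 fragments:
  1–70 → 70 bp
  71–84 → 14 bp
  85–134 → 50 bp
Sorted largest to smallest: 70, 50, 14 bp.

70, 50, 14 bp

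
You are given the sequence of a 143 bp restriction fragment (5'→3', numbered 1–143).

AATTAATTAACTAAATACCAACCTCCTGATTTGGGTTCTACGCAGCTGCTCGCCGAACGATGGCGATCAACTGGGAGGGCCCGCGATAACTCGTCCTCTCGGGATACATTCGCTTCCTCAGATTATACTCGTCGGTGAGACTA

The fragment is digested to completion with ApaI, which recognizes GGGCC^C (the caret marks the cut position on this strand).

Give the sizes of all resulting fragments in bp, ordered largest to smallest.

81, 62 bp

The ApaI site (GGGCCC) starts at position 77.
ApaI cuts after base 5 of each site (before the last base), so after position 81.
Linear molecule, 1 cut → 2 fragments:
  1–81 → 81 bp
  82–143 → 62 bp
Sorted largest to smallest: 81, 62 bp.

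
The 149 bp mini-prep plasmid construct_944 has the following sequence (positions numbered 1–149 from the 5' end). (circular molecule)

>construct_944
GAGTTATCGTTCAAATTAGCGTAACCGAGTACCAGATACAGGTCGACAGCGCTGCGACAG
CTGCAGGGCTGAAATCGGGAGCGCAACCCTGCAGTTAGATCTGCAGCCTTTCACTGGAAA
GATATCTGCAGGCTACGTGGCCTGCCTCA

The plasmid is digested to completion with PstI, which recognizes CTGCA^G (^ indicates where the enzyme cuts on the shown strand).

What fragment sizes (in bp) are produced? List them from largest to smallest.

PstI sites (CTGCAG) start at positions 61, 89, 101, 126.
PstI cuts after base 5 of each site (before the last base), so after positions 65, 93, 105, 130.
Circular molecule, 4 cuts → 4 fragments:
  66–93 → 28 bp
  94–105 → 12 bp
  106–130 → 25 bp
  131–149 then 1–65 → 19 + 65 = 84 bp
Sorted largest to smallest: 84, 28, 25, 12 bp.

84, 28, 25, 12 bp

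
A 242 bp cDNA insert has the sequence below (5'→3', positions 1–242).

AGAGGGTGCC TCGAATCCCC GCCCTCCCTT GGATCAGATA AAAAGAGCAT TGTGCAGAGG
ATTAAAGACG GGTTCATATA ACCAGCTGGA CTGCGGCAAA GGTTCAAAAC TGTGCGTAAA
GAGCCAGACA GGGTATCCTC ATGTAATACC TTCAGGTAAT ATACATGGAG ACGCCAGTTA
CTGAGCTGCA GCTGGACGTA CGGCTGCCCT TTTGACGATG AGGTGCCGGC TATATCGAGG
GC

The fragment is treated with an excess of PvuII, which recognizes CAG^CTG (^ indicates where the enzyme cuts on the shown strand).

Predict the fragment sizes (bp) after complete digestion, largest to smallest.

106, 85, 51 bp

PvuII sites (CAGCTG) start at positions 83, 189.
PvuII cuts after base 3 of each site, so after positions 85, 191.
Linear molecule, 2 cuts → 3 fragments:
  1–85 → 85 bp
  86–191 → 106 bp
  192–242 → 51 bp
Sorted largest to smallest: 106, 85, 51 bp.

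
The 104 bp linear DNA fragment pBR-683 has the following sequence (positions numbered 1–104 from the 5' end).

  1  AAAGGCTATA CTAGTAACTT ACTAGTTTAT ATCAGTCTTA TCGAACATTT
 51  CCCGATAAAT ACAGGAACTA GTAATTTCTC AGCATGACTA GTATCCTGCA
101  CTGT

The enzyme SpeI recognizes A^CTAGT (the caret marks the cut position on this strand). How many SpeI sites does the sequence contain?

4

ACTAGT occurs starting at positions 10, 21, 67, 87.
SpeI cuts at 4 sites.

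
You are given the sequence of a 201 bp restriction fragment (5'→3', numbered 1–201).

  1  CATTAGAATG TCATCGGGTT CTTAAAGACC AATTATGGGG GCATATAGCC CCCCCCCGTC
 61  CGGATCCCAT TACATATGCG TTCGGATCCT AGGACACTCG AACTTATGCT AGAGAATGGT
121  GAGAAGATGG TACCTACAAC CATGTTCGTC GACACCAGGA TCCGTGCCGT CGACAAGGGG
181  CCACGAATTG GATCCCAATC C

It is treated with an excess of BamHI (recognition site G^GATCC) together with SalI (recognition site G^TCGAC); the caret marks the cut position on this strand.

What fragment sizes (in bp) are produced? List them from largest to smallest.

BamHI sites (GGATCC) start at positions 62, 84, 158, 190.
BamHI cuts after the first base of each site, so after positions 62, 84, 158, 190.
SalI sites (GTCGAC) start at positions 148, 169.
SalI cuts after the first base of each site, so after positions 148, 169.
Combined cut positions: 62, 84, 148, 158, 169, 190.
Linear molecule, 6 cuts → 7 fragments:
  1–62 → 62 bp
  63–84 → 22 bp
  85–148 → 64 bp
  149–158 → 10 bp
  159–169 → 11 bp
  170–190 → 21 bp
  191–201 → 11 bp
Sorted largest to smallest: 64, 62, 22, 21, 11, 11, 10 bp.

64, 62, 22, 21, 11, 11, 10 bp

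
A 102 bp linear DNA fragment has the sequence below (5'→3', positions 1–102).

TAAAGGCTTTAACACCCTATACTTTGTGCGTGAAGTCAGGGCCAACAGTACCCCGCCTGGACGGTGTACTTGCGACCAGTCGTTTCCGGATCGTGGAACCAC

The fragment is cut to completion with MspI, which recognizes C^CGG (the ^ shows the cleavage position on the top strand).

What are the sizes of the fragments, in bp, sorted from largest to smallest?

The MspI site (CCGG) starts at position 86.
MspI cuts after the first base of each site, so after position 86.
Linear molecule, 1 cut → 2 fragments:
  1–86 → 86 bp
  87–102 → 16 bp
Sorted largest to smallest: 86, 16 bp.

86, 16 bp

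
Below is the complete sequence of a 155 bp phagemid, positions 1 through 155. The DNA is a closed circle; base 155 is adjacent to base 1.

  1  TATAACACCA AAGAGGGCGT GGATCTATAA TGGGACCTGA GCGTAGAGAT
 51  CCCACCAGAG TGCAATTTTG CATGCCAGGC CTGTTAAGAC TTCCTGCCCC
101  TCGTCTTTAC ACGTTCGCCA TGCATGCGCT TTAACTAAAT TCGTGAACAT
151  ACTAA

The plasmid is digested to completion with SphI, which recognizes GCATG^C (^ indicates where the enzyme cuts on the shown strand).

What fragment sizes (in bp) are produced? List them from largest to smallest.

SphI sites (GCATGC) start at positions 70, 122.
SphI cuts after base 5 of each site (before the last base), so after positions 74, 126.
Circular molecule, 2 cuts → 2 fragments:
  75–126 → 52 bp
  127–155 then 1–74 → 29 + 74 = 103 bp
Sorted largest to smallest: 103, 52 bp.

103, 52 bp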